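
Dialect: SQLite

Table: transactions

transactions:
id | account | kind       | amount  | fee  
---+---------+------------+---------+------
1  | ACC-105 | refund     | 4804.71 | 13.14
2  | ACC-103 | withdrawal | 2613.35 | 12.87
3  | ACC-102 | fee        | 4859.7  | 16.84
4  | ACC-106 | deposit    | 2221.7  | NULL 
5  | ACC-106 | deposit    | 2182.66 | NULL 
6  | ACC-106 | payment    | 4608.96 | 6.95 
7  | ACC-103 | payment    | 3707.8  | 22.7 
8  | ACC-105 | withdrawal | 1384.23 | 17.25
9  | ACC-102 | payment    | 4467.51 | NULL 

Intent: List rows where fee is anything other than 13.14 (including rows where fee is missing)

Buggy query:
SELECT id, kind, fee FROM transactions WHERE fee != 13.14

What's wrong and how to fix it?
Bug: 'fee != 13.14' is unknown when fee is NULL, so NULL rows are silently excluded

Fix: Add an explicit OR fee IS NULL to include the missing-value rows

Corrected query:
SELECT id, kind, fee FROM transactions WHERE fee != 13.14 OR fee IS NULL

Result:
id | kind       | fee  
---+------------+------
2  | withdrawal | 12.87
3  | fee        | 16.84
4  | deposit    | NULL 
5  | deposit    | NULL 
6  | payment    | 6.95 
7  | payment    | 22.7 
8  | withdrawal | 17.25
9  | payment    | NULL 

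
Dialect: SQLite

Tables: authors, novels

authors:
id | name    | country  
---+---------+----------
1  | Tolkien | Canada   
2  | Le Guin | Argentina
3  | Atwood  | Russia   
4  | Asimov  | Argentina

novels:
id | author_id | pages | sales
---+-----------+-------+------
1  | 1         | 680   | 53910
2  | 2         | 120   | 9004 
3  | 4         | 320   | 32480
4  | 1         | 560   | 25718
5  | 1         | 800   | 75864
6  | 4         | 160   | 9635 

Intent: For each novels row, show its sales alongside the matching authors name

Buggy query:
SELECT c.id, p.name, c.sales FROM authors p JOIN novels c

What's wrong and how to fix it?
Bug: JOIN with no ON clause produces a cartesian product; every novels row pairs with every authors row

Fix: Specify the join condition linking the foreign key to the parent id

Corrected query:
SELECT c.id, p.name, c.sales FROM authors p JOIN novels c ON c.author_id = p.id

Result:
id | name    | sales
---+---------+------
1  | Tolkien | 53910
2  | Le Guin | 9004 
3  | Asimov  | 32480
4  | Tolkien | 25718
5  | Tolkien | 75864
6  | Asimov  | 9635 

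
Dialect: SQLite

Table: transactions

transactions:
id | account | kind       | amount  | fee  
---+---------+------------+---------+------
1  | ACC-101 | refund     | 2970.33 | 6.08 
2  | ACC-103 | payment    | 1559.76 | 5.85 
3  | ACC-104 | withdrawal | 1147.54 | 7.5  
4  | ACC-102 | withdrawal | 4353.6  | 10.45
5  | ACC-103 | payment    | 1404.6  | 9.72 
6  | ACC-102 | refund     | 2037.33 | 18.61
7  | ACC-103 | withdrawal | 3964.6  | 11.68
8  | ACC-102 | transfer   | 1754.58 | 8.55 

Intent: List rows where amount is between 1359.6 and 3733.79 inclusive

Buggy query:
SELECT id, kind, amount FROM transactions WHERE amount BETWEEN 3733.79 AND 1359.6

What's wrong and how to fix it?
Bug: The bounds are reversed; BETWEEN a AND b requires a <= b to match anything

Fix: Write BETWEEN 1359.6 AND 3733.79

Corrected query:
SELECT id, kind, amount FROM transactions WHERE amount BETWEEN 1359.6 AND 3733.79

Result:
id | kind     | amount 
---+----------+--------
1  | refund   | 2970.33
2  | payment  | 1559.76
5  | payment  | 1404.6 
6  | refund   | 2037.33
8  | transfer | 1754.58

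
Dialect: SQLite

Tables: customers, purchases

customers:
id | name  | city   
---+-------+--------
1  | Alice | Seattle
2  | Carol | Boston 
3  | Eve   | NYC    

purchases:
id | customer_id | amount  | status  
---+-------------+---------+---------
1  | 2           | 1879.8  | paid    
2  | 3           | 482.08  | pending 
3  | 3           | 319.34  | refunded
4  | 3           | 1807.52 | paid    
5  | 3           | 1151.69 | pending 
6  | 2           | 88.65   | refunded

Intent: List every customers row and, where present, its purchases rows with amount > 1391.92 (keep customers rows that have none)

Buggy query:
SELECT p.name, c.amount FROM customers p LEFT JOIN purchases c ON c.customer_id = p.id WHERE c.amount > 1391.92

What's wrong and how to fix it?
Bug: A WHERE condition on the right-hand table after LEFT JOIN drops unmatched parents

Fix: Move the right-table condition into the ON clause so unmatched parents are kept

Corrected query:
SELECT p.name, c.amount FROM customers p LEFT JOIN purchases c ON c.customer_id = p.id AND c.amount > 1391.92

Result:
name  | amount 
------+--------
Alice | NULL   
Carol | 1879.8 
Eve   | 1807.52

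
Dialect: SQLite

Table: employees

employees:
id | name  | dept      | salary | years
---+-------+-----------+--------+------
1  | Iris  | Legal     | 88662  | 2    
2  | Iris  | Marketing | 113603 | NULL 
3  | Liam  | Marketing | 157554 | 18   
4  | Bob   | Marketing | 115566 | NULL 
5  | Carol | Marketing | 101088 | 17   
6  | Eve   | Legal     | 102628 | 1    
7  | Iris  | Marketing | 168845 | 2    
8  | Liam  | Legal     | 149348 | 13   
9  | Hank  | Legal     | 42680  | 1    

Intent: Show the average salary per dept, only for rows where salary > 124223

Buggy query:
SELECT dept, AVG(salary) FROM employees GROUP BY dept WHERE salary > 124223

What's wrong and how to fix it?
Bug: WHERE cannot follow GROUP BY

Fix: Place WHERE between FROM and GROUP BY

Corrected query:
SELECT dept, AVG(salary) FROM employees WHERE salary > 124223 GROUP BY dept

Result:
dept      | AVG(salary)
----------+------------
Legal     | 149348     
Marketing | 163199.5   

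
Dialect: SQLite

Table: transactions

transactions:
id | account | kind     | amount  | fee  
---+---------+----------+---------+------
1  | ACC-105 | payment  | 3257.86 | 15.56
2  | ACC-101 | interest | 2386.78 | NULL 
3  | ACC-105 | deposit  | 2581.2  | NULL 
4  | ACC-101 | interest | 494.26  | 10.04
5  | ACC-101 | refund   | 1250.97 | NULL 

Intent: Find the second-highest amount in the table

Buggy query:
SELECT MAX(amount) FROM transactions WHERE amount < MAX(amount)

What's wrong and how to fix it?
Bug: The inner MAX is an aggregate inside WHERE, which is not allowed

Fix: Put the inner MAX in a scalar subquery

Corrected query:
SELECT MAX(amount) FROM transactions WHERE amount < (SELECT MAX(amount) FROM transactions)

Result:
MAX(amount)
-----------
2581.2     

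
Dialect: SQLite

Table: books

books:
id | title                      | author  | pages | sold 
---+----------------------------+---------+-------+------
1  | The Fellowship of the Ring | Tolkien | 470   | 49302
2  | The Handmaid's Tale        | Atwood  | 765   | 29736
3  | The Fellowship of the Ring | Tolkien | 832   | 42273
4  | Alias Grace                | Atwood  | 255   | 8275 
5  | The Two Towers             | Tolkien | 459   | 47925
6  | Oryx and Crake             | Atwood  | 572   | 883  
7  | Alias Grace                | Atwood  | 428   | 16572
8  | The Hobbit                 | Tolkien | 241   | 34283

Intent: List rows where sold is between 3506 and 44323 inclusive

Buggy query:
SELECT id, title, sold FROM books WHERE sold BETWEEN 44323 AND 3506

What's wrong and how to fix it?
Bug: The bounds are reversed; BETWEEN a AND b requires a <= b to match anything

Fix: Write BETWEEN 3506 AND 44323

Corrected query:
SELECT id, title, sold FROM books WHERE sold BETWEEN 3506 AND 44323

Result:
id | title                      | sold 
---+----------------------------+------
2  | The Handmaid's Tale        | 29736
3  | The Fellowship of the Ring | 42273
4  | Alias Grace                | 8275 
7  | Alias Grace                | 16572
8  | The Hobbit                 | 34283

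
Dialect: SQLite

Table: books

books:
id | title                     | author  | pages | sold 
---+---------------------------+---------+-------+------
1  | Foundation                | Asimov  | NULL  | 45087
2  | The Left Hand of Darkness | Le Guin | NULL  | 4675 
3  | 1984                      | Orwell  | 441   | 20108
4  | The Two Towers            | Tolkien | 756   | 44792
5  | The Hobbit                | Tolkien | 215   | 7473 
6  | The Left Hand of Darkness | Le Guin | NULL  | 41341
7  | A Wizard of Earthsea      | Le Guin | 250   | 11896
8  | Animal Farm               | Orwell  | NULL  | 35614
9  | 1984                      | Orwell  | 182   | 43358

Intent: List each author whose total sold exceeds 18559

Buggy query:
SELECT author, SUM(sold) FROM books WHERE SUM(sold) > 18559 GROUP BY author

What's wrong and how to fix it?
Bug: Aggregate functions cannot appear in a WHERE clause

Fix: Move the aggregate condition to a HAVING clause

Corrected query:
SELECT author, SUM(sold) FROM books GROUP BY author HAVING SUM(sold) > 18559

Result:
author  | SUM(sold)
--------+----------
Asimov  | 45087    
Le Guin | 57912    
Orwell  | 99080    
Tolkien | 52265    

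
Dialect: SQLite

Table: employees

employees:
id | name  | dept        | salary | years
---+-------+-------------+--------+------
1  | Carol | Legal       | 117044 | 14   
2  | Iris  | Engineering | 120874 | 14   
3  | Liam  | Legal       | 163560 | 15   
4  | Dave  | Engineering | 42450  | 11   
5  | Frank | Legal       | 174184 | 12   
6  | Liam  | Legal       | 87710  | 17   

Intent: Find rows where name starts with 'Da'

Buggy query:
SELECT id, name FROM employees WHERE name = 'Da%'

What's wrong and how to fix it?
Bug: '=' compares the literal string including the % character; pattern matching needs LIKE

Fix: Use LIKE for wildcard pattern matching

Corrected query:
SELECT id, name FROM employees WHERE name LIKE 'Da%'

Result:
id | name
---+-----
4  | Dave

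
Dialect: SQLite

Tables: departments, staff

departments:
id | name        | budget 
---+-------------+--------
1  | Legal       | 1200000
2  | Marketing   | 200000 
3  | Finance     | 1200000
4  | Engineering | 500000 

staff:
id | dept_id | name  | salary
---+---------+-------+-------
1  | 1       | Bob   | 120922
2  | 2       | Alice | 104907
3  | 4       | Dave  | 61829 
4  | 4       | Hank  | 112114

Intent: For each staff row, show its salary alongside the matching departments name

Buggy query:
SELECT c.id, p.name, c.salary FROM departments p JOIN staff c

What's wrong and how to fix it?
Bug: Missing join condition: each staff row is matched to all departments rows instead of just its own

Fix: Specify the join condition linking the foreign key to the parent id

Corrected query:
SELECT c.id, p.name, c.salary FROM departments p JOIN staff c ON c.dept_id = p.id

Result:
id | name        | salary
---+-------------+-------
1  | Legal       | 120922
2  | Marketing   | 104907
3  | Engineering | 61829 
4  | Engineering | 112114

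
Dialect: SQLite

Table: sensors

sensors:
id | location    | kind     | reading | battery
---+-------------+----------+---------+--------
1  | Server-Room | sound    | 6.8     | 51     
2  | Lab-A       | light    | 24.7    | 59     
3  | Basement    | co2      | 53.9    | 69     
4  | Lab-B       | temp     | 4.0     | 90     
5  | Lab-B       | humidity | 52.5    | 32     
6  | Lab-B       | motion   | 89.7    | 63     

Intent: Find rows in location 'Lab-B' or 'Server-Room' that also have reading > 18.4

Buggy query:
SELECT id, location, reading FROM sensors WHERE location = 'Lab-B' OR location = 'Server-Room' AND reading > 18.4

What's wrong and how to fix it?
Bug: AND binds tighter than OR, so this parses as location = 'Lab-B' OR (location = 'Server-Room' AND reading > 18.4)

Fix: Group the OR with parentheses (or use IN), then AND the threshold

Corrected query:
SELECT id, location, reading FROM sensors WHERE (location = 'Lab-B' OR location = 'Server-Room') AND reading > 18.4

Result:
id | location | reading
---+----------+--------
5  | Lab-B    | 52.5   
6  | Lab-B    | 89.7   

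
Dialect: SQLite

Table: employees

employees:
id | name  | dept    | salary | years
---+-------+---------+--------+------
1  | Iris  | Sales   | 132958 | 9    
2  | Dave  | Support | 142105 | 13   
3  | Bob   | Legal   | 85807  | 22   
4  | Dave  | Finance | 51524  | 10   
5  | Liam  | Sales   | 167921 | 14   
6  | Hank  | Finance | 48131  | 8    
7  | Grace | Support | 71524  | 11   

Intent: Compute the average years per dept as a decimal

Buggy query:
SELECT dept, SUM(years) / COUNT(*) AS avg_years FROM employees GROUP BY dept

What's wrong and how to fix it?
Bug: Both operands are integers, so '/' performs integer division and truncates

Fix: Cast one side to REAL so the division keeps the fractional part

Corrected query:
SELECT dept, SUM(years) * 1.0 / COUNT(*) AS avg_years FROM employees GROUP BY dept

Result:
dept    | avg_years
--------+----------
Finance | 9        
Legal   | 22       
Sales   | 11.5     
Support | 12       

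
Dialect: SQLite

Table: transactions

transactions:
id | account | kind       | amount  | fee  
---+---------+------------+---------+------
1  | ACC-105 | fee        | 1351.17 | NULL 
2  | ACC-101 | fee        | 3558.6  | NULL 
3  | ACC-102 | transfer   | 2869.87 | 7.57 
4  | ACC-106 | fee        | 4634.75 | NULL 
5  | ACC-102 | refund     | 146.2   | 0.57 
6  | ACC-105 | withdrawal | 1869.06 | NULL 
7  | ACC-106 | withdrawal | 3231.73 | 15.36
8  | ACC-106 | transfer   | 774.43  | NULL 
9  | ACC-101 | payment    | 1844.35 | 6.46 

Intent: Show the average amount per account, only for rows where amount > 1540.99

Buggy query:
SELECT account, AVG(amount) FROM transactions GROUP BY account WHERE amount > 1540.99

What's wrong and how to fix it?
Bug: WHERE cannot follow GROUP BY

Fix: Place WHERE between FROM and GROUP BY

Corrected query:
SELECT account, AVG(amount) FROM transactions WHERE amount > 1540.99 GROUP BY account

Result:
account | AVG(amount)
--------+------------
ACC-101 | 2701.475   
ACC-102 | 2869.87    
ACC-105 | 1869.06    
ACC-106 | 3933.24    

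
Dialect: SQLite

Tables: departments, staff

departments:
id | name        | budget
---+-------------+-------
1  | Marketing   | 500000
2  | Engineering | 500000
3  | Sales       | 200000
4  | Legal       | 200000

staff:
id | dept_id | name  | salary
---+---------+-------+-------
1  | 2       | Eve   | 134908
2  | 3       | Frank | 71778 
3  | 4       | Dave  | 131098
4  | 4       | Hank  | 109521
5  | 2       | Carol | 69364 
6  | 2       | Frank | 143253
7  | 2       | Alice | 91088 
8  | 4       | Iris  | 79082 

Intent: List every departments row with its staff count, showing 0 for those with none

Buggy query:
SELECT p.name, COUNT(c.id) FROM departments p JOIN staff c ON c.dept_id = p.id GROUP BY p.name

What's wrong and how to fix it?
Bug: INNER JOIN drops departments rows that have no matching staff rows

Fix: Use LEFT JOIN so parents without children still appear (COUNT(c.id) gives 0)

Corrected query:
SELECT p.name, COUNT(c.id) FROM departments p LEFT JOIN staff c ON c.dept_id = p.id GROUP BY p.name

Result:
name        | COUNT(c.id)
------------+------------
Engineering | 4          
Legal       | 3          
Marketing   | 0          
Sales       | 1          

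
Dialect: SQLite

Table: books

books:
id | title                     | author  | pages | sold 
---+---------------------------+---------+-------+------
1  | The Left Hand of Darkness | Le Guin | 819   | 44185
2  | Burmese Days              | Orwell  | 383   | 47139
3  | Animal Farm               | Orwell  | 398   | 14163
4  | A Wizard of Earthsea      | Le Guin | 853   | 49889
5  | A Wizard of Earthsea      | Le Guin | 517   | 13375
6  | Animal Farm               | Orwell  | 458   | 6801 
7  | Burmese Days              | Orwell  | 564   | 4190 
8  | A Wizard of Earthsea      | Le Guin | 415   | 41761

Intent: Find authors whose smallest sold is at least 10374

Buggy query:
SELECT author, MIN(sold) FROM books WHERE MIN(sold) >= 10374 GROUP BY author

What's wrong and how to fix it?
Bug: Aggregates like MIN are computed per group after WHERE runs

Fix: Use HAVING for the per-group MIN condition

Corrected query:
SELECT author, MIN(sold) FROM books GROUP BY author HAVING MIN(sold) >= 10374

Result:
author  | MIN(sold)
--------+----------
Le Guin | 13375    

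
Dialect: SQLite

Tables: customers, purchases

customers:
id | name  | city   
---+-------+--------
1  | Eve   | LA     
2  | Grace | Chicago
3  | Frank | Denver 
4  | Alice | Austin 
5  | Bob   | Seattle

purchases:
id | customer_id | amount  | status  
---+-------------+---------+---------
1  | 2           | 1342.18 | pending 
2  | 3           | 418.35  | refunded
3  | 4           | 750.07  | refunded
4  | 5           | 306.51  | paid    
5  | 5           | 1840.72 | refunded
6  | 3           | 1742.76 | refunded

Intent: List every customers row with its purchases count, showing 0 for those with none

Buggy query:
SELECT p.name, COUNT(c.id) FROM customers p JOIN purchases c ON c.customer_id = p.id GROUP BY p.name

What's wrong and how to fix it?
Bug: INNER JOIN drops customers rows that have no matching purchases rows

Fix: Use LEFT JOIN so parents without children still appear (COUNT(c.id) gives 0)

Corrected query:
SELECT p.name, COUNT(c.id) FROM customers p LEFT JOIN purchases c ON c.customer_id = p.id GROUP BY p.name

Result:
name  | COUNT(c.id)
------+------------
Alice | 1          
Bob   | 2          
Eve   | 0          
Frank | 2          
Grace | 1          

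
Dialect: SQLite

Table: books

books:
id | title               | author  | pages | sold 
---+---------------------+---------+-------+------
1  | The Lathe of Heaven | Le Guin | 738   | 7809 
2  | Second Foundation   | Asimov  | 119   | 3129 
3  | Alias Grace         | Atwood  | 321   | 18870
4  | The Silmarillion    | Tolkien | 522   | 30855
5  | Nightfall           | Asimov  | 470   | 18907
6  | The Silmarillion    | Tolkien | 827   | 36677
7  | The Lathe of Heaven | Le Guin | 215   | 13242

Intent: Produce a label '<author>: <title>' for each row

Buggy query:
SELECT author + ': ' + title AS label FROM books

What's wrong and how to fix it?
Bug: '+' is numeric addition; on text columns SQLite converts them to 0 instead of concatenating

Fix: Use the || operator for string concatenation

Corrected query:
SELECT author || ': ' || title AS label FROM books

Result:
label                       
----------------------------
Le Guin: The Lathe of Heaven
Asimov: Second Foundation   
Atwood: Alias Grace         
Tolkien: The Silmarillion   
Asimov: Nightfall           
Tolkien: The Silmarillion   
Le Guin: The Lathe of Heaven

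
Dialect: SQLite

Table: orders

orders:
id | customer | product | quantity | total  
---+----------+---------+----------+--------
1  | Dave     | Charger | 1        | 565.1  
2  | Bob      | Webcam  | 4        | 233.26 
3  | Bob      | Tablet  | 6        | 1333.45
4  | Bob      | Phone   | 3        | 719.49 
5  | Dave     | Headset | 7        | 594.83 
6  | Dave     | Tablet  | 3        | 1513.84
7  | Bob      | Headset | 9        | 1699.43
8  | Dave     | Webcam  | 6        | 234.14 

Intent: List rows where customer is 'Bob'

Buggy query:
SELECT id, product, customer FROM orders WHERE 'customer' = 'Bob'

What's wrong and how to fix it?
Bug: 'customer' in single quotes is a string literal, not the column; the comparison is literal-vs-literal and never true

Fix: Reference the column as customer without single quotes

Corrected query:
SELECT id, product, customer FROM orders WHERE customer = 'Bob'

Result:
id | product | customer
---+---------+---------
2  | Webcam  | Bob     
3  | Tablet  | Bob     
4  | Phone   | Bob     
7  | Headset | Bob     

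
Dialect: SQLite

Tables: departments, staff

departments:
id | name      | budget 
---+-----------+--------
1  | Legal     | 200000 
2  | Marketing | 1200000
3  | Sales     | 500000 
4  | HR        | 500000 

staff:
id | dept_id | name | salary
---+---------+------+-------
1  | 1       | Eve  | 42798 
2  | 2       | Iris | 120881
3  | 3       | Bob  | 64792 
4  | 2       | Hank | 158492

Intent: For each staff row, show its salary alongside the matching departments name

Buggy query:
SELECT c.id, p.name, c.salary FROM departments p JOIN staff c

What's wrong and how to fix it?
Bug: Missing join condition: each staff row is matched to all departments rows instead of just its own

Fix: Specify the join condition linking the foreign key to the parent id

Corrected query:
SELECT c.id, p.name, c.salary FROM departments p JOIN staff c ON c.dept_id = p.id

Result:
id | name      | salary
---+-----------+-------
1  | Legal     | 42798 
2  | Marketing | 120881
3  | Sales     | 64792 
4  | Marketing | 158492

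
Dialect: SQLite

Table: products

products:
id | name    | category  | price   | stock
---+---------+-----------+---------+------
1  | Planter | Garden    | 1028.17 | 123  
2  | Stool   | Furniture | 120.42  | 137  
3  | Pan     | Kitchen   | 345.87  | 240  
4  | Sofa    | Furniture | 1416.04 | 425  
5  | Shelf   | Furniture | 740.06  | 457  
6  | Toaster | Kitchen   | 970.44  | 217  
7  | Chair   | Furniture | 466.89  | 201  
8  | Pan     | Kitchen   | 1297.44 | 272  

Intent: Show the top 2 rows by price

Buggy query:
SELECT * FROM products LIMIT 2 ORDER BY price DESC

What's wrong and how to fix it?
Bug: ORDER BY cannot follow LIMIT; LIMIT is the final clause

Fix: Sort with ORDER BY, then apply LIMIT

Corrected query:
SELECT * FROM products ORDER BY price DESC LIMIT 2

Result:
id | name | category  | price   | stock
---+------+-----------+---------+------
4  | Sofa | Furniture | 1416.04 | 425  
8  | Pan  | Kitchen   | 1297.44 | 272  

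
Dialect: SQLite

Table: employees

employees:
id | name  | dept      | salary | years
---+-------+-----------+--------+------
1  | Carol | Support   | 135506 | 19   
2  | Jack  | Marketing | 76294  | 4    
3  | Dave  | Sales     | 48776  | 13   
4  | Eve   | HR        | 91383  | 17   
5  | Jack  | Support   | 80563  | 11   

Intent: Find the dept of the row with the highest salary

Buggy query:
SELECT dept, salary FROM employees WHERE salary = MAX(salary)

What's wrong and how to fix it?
Bug: WHERE is evaluated per row; an aggregate over the whole table isn't defined there

Fix: Wrap MAX in a scalar subquery so WHERE compares against a single value

Corrected query:
SELECT dept, salary FROM employees WHERE salary = (SELECT MAX(salary) FROM employees)

Result:
dept    | salary
--------+-------
Support | 135506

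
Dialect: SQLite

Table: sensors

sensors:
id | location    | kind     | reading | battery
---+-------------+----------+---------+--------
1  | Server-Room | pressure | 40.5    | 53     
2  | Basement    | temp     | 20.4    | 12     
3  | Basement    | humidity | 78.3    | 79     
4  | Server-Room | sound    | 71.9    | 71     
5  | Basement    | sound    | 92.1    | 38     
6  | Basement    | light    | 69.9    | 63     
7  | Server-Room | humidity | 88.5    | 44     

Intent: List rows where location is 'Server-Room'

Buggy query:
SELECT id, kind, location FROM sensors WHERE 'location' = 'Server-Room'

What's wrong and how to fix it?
Bug: Single quotes denote string literals in SQL; the column name is being compared as a constant string

Fix: Remove the quotes around the column name (or use double quotes for an identifier)

Corrected query:
SELECT id, kind, location FROM sensors WHERE location = 'Server-Room'

Result:
id | kind     | location   
---+----------+------------
1  | pressure | Server-Room
4  | sound    | Server-Room
7  | humidity | Server-Room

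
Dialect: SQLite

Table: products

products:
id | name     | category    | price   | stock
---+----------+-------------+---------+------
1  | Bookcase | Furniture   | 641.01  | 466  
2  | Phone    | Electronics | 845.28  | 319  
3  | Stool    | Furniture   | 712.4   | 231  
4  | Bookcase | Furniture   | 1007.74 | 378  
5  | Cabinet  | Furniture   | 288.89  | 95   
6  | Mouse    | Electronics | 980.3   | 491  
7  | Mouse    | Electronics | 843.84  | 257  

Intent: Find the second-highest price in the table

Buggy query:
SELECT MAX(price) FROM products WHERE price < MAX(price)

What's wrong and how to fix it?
Bug: MAX(price) on the right of the comparison is an aggregate-in-WHERE error

Fix: Compute the overall MAX in a subquery, then take MAX of rows below it

Corrected query:
SELECT MAX(price) FROM products WHERE price < (SELECT MAX(price) FROM products)

Result:
MAX(price)
----------
980.3     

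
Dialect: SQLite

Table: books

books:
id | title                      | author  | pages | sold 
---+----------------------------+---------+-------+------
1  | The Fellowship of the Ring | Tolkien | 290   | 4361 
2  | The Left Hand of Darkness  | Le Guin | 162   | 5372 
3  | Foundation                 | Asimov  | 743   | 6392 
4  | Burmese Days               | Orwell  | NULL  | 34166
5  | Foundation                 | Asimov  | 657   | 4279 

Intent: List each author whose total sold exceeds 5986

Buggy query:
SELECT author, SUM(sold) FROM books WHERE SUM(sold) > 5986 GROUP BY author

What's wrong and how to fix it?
Bug: Aggregate functions cannot appear in a WHERE clause

Fix: Move the aggregate condition to a HAVING clause

Corrected query:
SELECT author, SUM(sold) FROM books GROUP BY author HAVING SUM(sold) > 5986

Result:
author | SUM(sold)
-------+----------
Asimov | 10671    
Orwell | 34166    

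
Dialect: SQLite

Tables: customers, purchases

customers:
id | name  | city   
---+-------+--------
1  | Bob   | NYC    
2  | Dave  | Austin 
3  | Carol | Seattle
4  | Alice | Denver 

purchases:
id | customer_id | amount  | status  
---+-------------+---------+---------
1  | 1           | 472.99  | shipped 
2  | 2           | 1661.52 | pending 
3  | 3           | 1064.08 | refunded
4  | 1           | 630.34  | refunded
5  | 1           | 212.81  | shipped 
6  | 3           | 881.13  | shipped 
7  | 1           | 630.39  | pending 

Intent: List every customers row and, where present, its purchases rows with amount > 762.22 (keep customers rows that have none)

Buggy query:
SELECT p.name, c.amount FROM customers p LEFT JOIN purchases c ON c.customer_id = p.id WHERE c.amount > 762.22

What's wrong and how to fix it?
Bug: A WHERE condition on the right-hand table after LEFT JOIN drops unmatched parents

Fix: Move the right-table condition into the ON clause so unmatched parents are kept

Corrected query:
SELECT p.name, c.amount FROM customers p LEFT JOIN purchases c ON c.customer_id = p.id AND c.amount > 762.22

Result:
name  | amount 
------+--------
Bob   | NULL   
Dave  | 1661.52
Carol | 881.13 
Carol | 1064.08
Alice | NULL   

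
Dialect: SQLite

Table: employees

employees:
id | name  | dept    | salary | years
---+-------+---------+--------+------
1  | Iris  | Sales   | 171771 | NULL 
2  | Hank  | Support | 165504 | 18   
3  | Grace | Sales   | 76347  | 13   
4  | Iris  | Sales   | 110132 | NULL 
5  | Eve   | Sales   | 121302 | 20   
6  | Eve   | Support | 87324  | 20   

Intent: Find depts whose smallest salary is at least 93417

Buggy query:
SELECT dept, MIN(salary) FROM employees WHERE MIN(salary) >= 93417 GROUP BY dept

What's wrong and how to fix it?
Bug: MIN() in WHERE is a misuse of aggregate

Fix: Use HAVING for the per-group MIN condition

Corrected query:
SELECT dept, MIN(salary) FROM employees GROUP BY dept HAVING MIN(salary) >= 93417

Result:
(no rows)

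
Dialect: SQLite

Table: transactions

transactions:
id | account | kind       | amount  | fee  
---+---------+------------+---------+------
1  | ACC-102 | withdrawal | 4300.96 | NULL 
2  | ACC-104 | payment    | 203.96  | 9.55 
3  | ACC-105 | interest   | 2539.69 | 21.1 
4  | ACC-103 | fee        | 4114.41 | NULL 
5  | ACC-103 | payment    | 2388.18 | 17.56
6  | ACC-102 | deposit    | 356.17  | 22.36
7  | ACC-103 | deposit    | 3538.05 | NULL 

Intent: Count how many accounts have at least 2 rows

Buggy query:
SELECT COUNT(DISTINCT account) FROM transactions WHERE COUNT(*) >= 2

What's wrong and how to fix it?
Bug: COUNT(*) cannot appear in WHERE; the per-group count doesn't exist yet

Fix: Use a subquery that GROUPs and filters with HAVING, then count its rows

Corrected query:
SELECT COUNT(*) FROM (SELECT account FROM transactions GROUP BY account HAVING COUNT(*) >= 2)

Result:
COUNT(*)
--------
2       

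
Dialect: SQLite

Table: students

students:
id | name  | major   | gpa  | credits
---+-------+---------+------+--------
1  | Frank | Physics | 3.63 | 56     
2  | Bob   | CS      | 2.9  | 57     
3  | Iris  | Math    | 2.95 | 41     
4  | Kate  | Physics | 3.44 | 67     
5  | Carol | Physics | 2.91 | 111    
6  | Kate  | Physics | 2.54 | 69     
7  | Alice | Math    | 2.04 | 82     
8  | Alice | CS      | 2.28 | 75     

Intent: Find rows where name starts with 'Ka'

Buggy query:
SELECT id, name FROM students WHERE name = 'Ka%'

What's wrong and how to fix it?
Bug: '=' compares the literal string including the % character; pattern matching needs LIKE

Fix: Use LIKE for wildcard pattern matching

Corrected query:
SELECT id, name FROM students WHERE name LIKE 'Ka%'

Result:
id | name
---+-----
4  | Kate
6  | Kate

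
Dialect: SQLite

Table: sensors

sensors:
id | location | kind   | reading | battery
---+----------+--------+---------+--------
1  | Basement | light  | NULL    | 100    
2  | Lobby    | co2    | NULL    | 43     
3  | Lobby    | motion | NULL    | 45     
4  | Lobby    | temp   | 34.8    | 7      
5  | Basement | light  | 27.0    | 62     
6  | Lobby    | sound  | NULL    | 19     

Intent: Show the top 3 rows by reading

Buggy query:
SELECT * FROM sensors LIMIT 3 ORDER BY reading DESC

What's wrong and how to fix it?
Bug: ORDER BY cannot follow LIMIT; LIMIT is the final clause

Fix: Swap the clauses: ORDER BY first, then LIMIT

Corrected query:
SELECT * FROM sensors ORDER BY reading DESC LIMIT 3

Result:
id | location | kind  | reading | battery
---+----------+-------+---------+--------
4  | Lobby    | temp  | 34.8    | 7      
5  | Basement | light | 27      | 62     
1  | Basement | light | NULL    | 100    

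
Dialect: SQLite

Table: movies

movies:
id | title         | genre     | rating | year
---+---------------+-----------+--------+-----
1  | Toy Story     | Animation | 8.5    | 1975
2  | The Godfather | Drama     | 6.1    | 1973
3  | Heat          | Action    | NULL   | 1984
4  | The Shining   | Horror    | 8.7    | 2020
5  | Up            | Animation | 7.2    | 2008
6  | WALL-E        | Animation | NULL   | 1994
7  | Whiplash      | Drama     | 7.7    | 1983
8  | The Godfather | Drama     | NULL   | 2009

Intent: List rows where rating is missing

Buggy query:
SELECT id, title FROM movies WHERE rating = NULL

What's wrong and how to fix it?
Bug: '= NULL' is always unknown in SQL three-valued logic, so no rows match

Fix: Use IS NULL to test for NULL

Corrected query:
SELECT id, title FROM movies WHERE rating IS NULL

Result:
id | title        
---+--------------
3  | Heat         
6  | WALL-E       
8  | The Godfather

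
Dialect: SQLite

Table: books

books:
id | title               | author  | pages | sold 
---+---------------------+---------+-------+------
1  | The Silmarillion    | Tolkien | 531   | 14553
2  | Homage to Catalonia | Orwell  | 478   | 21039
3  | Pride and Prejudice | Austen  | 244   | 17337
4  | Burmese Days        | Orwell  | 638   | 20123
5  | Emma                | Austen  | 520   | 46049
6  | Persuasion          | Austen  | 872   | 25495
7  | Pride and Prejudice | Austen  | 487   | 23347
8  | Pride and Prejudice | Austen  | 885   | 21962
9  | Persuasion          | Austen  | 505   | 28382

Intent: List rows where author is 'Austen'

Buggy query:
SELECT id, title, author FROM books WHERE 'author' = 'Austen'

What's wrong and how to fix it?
Bug: Single quotes denote string literals in SQL; the column name is being compared as a constant string

Fix: Remove the quotes around the column name (or use double quotes for an identifier)

Corrected query:
SELECT id, title, author FROM books WHERE author = 'Austen'

Result:
id | title               | author
---+---------------------+-------
3  | Pride and Prejudice | Austen
5  | Emma                | Austen
6  | Persuasion          | Austen
7  | Pride and Prejudice | Austen
8  | Pride and Prejudice | Austen
9  | Persuasion          | Austen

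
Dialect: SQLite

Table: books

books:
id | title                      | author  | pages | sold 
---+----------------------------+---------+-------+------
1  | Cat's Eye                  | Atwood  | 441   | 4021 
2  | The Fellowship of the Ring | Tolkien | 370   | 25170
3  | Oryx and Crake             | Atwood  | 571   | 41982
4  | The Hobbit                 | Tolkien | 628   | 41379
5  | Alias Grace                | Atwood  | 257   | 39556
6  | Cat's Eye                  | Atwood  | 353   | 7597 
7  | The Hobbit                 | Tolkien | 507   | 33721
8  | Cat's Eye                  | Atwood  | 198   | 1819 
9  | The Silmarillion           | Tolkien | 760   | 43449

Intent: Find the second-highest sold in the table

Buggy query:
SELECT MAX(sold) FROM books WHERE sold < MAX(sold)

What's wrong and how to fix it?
Bug: MAX(sold) on the right of the comparison is an aggregate-in-WHERE error

Fix: Compute the overall MAX in a subquery, then take MAX of rows below it

Corrected query:
SELECT MAX(sold) FROM books WHERE sold < (SELECT MAX(sold) FROM books)

Result:
MAX(sold)
---------
41982    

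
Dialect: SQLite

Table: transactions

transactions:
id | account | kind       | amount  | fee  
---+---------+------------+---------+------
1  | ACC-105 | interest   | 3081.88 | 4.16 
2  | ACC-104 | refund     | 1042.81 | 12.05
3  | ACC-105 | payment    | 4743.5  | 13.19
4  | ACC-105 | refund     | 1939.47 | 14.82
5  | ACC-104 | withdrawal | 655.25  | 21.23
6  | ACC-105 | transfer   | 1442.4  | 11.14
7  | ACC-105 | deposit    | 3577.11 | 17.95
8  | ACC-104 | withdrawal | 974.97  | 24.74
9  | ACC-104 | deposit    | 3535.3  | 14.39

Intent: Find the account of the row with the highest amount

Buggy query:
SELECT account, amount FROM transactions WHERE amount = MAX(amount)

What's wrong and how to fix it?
Bug: WHERE is evaluated per row; an aggregate over the whole table isn't defined there

Fix: Use a subquery: WHERE amount = (SELECT MAX(amount) FROM transactions)

Corrected query:
SELECT account, amount FROM transactions WHERE amount = (SELECT MAX(amount) FROM transactions)

Result:
account | amount
--------+-------
ACC-105 | 4743.5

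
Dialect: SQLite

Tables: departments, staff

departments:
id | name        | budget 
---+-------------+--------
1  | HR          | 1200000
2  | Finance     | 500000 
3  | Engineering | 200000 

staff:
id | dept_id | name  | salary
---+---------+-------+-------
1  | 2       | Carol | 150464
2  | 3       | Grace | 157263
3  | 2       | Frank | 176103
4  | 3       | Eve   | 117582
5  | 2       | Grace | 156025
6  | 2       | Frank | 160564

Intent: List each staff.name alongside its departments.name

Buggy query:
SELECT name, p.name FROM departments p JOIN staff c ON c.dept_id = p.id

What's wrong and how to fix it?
Bug: Both tables have a 'name' column; the unqualified reference is ambiguous

Fix: Prefix ambiguous columns with the table alias

Corrected query:
SELECT c.name, p.name FROM departments p JOIN staff c ON c.dept_id = p.id

Result:
name  | name       
------+------------
Carol | Finance    
Grace | Engineering
Frank | Finance    
Eve   | Engineering
Grace | Finance    
Frank | Finance    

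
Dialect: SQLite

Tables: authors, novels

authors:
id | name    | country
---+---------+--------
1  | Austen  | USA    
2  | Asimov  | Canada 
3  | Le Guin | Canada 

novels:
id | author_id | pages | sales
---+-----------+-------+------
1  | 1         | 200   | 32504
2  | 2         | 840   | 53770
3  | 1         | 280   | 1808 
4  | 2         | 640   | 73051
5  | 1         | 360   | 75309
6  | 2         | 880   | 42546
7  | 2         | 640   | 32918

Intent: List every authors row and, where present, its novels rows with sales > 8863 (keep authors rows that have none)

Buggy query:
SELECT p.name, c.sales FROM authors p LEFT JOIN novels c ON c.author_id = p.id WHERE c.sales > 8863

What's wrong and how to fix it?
Bug: A WHERE condition on the right-hand table after LEFT JOIN drops unmatched parents

Fix: Put 'c.sales > 8863' in the JOIN's ON clause instead of WHERE

Corrected query:
SELECT p.name, c.sales FROM authors p LEFT JOIN novels c ON c.author_id = p.id AND c.sales > 8863

Result:
name    | sales
--------+------
Austen  | 32504
Austen  | 75309
Asimov  | 32918
Asimov  | 42546
Asimov  | 53770
Asimov  | 73051
Le Guin | NULL 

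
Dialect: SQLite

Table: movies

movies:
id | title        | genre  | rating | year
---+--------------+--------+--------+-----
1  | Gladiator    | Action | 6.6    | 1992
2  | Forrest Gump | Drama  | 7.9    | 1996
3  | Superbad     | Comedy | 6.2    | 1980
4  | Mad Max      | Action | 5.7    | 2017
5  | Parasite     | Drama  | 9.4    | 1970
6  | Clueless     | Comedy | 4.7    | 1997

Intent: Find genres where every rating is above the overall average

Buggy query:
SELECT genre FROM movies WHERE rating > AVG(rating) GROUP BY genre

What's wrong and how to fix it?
Bug: WHERE evaluates per row before aggregation, so AVG() is unavailable

Fix: Use a subquery for AVG and a HAVING MIN(...) filter so the condition holds for every row in the group

Corrected query:
SELECT genre FROM movies GROUP BY genre HAVING MIN(rating) > (SELECT AVG(rating) FROM movies)

Result:
genre
-----
Drama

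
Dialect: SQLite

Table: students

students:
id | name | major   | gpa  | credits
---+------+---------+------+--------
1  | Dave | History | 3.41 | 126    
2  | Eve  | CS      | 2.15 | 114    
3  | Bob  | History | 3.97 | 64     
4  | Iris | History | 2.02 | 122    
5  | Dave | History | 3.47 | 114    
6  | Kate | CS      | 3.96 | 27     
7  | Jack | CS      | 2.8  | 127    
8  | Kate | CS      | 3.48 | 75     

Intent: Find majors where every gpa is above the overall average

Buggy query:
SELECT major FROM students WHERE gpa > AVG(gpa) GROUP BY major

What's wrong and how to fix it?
Bug: AVG() is an aggregate; it can't sit directly in WHERE

Fix: Compute the overall average in a scalar subquery and compare each group's MIN against it in HAVING

Corrected query:
SELECT major FROM students GROUP BY major HAVING MIN(gpa) > (SELECT AVG(gpa) FROM students)

Result:
(no rows)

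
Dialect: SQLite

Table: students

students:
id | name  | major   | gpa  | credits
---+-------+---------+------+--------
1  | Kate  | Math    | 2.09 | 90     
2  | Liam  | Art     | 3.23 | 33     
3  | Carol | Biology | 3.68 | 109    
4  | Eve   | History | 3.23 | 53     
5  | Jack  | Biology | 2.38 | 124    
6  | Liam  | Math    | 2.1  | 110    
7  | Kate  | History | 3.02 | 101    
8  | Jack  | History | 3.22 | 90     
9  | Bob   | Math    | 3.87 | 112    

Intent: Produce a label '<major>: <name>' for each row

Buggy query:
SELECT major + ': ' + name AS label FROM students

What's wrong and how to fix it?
Bug: '+' is numeric addition; on text columns SQLite converts them to 0 instead of concatenating

Fix: Replace + with || to concatenate text

Corrected query:
SELECT major || ': ' || name AS label FROM students

Result:
label         
--------------
Math: Kate    
Art: Liam     
Biology: Carol
History: Eve  
Biology: Jack 
Math: Liam    
History: Kate 
History: Jack 
Math: Bob     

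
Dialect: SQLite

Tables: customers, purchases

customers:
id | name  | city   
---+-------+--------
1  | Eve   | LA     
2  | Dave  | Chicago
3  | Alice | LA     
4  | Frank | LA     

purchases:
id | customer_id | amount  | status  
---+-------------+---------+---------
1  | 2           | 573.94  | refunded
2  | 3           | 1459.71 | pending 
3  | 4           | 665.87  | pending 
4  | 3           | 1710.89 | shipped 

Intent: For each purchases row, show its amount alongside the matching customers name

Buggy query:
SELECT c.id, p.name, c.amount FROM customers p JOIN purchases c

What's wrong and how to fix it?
Bug: JOIN with no ON clause produces a cartesian product; every purchases row pairs with every customers row

Fix: Add ON c.customer_id = p.id to the JOIN

Corrected query:
SELECT c.id, p.name, c.amount FROM customers p JOIN purchases c ON c.customer_id = p.id

Result:
id | name  | amount 
---+-------+--------
1  | Dave  | 573.94 
2  | Alice | 1459.71
3  | Frank | 665.87 
4  | Alice | 1710.89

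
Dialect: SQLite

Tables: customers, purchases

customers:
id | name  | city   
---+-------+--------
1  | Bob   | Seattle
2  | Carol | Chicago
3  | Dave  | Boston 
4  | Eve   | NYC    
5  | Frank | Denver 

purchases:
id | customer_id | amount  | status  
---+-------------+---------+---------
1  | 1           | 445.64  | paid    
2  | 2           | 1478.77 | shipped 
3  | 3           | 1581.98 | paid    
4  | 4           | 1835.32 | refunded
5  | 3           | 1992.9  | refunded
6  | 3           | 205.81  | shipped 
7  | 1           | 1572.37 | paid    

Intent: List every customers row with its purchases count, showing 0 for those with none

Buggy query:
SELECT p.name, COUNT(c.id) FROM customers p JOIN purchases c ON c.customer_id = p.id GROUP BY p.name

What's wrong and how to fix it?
Bug: INNER JOIN drops customers rows that have no matching purchases rows

Fix: Use LEFT JOIN so parents without children still appear (COUNT(c.id) gives 0)

Corrected query:
SELECT p.name, COUNT(c.id) FROM customers p LEFT JOIN purchases c ON c.customer_id = p.id GROUP BY p.name

Result:
name  | COUNT(c.id)
------+------------
Bob   | 2          
Carol | 1          
Dave  | 3          
Eve   | 1          
Frank | 0          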